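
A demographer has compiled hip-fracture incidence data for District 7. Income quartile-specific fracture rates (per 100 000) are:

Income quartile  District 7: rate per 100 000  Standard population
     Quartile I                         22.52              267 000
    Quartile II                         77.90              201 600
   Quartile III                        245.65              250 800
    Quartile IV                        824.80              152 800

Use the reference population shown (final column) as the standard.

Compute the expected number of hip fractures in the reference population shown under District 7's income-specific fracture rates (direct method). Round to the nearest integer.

2094

Expected hip fractures = Σ (standard pop × income-specific rate ÷ 100 000)
= 267 000×22.52/100 000 + 201 600×77.90/100 000 + 250 800×245.65/100 000 + 152 800×824.80/100 000
= 60.13 + 157.05 + 616.09 + 1260.29 = 2093.56.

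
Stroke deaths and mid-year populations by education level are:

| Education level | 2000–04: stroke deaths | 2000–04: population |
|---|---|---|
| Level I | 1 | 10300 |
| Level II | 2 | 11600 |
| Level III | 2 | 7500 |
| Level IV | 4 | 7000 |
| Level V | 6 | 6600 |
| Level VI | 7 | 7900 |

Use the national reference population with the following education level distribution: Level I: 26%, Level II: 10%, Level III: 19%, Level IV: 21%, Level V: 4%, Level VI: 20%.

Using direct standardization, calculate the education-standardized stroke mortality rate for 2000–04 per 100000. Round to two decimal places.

Education-specific rates per 100000 for 2000–04: 9.71, 17.24, 26.67, 57.14, 90.91, 88.61.
Standard weights: 0.26, 0.10, 0.19, 0.21, 0.04, 0.20.
Standardized rate: 0.2600×9.71 + 0.1000×17.24 + 0.1900×26.67 + 0.2100×57.14 + 0.0400×90.91 + 0.2000×88.61 = 42.6730 per 100000.

42.67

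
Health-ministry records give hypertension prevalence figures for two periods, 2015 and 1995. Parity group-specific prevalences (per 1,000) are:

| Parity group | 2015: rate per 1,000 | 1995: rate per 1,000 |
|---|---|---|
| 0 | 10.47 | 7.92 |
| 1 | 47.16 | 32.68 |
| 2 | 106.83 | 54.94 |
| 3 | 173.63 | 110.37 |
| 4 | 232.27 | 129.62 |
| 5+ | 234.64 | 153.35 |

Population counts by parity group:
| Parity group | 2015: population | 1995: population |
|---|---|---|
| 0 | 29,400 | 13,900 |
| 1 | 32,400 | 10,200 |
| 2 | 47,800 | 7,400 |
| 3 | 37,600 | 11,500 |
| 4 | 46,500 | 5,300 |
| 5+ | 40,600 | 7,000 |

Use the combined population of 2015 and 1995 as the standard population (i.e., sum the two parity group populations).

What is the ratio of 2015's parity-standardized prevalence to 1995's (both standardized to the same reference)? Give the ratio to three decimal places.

Combined standard total = 289,600; weights = 0.1495, 0.1471, 0.1906, 0.1695, 0.1789, 0.1644.
2015: 0.1495×10.47 + 0.1471×47.16 + 0.1906×106.83 + 0.1695×173.63 + 0.1789×232.27 + 0.1644×234.64 = 138.4153 per 1,000.
1995: 0.1495×7.92 + 0.1471×32.68 + 0.1906×54.94 + 0.1695×110.37 + 0.1789×129.62 + 0.1644×153.35 = 83.5661 per 1,000.
Ratio = 138.4153 ÷ 83.5661 = 1.65636.

1.656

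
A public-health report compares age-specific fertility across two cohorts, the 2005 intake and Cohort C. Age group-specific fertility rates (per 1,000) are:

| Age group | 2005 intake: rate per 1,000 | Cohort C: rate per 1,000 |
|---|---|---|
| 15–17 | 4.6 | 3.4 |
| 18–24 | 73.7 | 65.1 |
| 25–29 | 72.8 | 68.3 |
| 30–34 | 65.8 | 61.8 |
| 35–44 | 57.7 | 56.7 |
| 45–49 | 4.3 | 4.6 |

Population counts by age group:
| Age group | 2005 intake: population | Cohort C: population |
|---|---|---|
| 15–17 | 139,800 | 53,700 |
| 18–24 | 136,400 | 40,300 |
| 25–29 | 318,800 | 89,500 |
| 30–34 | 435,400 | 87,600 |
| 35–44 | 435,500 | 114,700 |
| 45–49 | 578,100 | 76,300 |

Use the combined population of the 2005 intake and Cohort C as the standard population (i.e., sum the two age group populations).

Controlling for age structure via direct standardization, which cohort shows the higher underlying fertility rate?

Combined standard total = 2,506,100; weights = 0.0772, 0.0705, 0.1629, 0.2087, 0.2195, 0.2611.
The 2005 intake: 0.0772×4.6 + 0.0705×73.7 + 0.1629×72.8 + 0.2087×65.8 + 0.2195×57.7 + 0.2611×4.3 = 44.9348 per 1,000.
Cohort C: 0.0772×3.4 + 0.0705×65.1 + 0.1629×68.3 + 0.2087×61.8 + 0.2195×56.7 + 0.2611×4.6 = 42.5266 per 1,000.
The crude rates (44.11 vs 45.85) would put Cohort C higher, but that reflects its age composition; once standardized to a common age structure, the 2005 intake has the higher underlying rate.

2005 intake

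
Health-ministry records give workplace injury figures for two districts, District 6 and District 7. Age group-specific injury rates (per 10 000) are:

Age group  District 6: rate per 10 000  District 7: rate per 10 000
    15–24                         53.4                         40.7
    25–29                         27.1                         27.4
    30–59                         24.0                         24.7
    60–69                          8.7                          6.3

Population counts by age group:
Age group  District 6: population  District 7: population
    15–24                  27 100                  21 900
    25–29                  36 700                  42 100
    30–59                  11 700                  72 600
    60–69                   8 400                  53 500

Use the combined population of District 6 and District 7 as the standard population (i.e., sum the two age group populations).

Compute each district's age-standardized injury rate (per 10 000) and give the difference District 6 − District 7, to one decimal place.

Combined standard total = 274 000; weights = 0.1788, 0.2876, 0.3077, 0.2259.
District 6: 0.1788×53.4 + 0.2876×27.1 + 0.3077×24.0 + 0.2259×8.7 = 26.6927 per 10 000.
District 7: 0.1788×40.7 + 0.2876×27.4 + 0.3077×24.7 + 0.2259×6.3 = 24.1810 per 10 000.
Difference = 26.6927 − 24.1810 = 2.5117.

2.5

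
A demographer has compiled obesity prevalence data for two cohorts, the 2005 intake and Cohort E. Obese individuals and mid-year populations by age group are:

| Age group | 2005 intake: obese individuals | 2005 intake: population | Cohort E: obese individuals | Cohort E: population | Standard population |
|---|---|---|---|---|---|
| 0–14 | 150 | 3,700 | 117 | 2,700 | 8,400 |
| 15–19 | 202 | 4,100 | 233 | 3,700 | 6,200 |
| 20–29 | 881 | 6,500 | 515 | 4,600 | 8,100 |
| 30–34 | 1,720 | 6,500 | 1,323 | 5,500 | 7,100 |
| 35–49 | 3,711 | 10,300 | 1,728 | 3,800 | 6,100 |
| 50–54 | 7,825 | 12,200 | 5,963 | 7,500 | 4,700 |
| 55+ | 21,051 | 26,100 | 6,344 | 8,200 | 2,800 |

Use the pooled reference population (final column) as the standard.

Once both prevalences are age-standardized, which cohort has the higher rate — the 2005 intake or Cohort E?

Age-specific rates per 1,000 for the 2005 intake: 40.541, 49.268, 135.538, 264.615, 360.291, 641.393, 806.552.
For Cohort E: 43.333, 62.973, 111.957, 240.545, 454.737, 795.067, 773.659.
Standard total = 43,400; weights = 0.1935, 0.1429, 0.1866, 0.1636, 0.1406, 0.1083, 0.0645.
The 2005 intake: 0.1935×40.541 + 0.1429×49.268 + 0.1866×135.538 + 0.1636×264.615 + 0.1406×360.291 + 0.1083×641.393 + 0.0645×806.552 = 255.6061 per 1,000.
Cohort E: 0.1935×43.333 + 0.1429×62.973 + 0.1866×111.957 + 0.1636×240.545 + 0.1406×454.737 + 0.1083×795.067 + 0.0645×773.659 = 277.5600 per 1,000.
The crude rates (512.10 vs 450.64) would put the 2005 intake higher, but that reflects its age composition; once standardized to a common age structure, Cohort E has the higher underlying rate.

Cohort E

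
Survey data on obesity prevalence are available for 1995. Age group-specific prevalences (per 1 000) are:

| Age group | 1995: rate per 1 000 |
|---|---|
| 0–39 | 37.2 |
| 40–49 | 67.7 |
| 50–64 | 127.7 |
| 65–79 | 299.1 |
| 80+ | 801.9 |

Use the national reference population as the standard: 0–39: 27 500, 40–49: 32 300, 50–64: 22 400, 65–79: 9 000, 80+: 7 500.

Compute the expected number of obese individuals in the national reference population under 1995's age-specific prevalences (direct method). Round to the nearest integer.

Expected obese individuals = Σ (standard pop × age-specific rate ÷ 1 000)
= 27 500×37.2/1 000 + 32 300×67.7/1 000 + 22 400×127.7/1 000 + 9 000×299.1/1 000 + 7 500×801.9/1 000
= 1023.00 + 2186.71 + 2860.48 + 2691.90 + 6014.25 = 14776.34.

14776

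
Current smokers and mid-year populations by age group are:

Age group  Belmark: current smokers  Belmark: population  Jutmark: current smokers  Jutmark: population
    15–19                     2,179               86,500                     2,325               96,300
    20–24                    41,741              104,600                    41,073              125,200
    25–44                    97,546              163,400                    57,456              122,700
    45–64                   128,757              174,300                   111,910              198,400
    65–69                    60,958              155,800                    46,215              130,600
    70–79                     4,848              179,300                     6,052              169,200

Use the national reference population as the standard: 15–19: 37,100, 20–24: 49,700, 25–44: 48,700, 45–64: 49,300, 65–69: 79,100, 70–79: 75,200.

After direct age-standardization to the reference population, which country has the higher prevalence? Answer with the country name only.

Age-specific rates per 1,000 for Belmark: 25.191, 399.054, 596.977, 738.709, 391.258, 27.038.
For Jutmark: 24.143, 328.059, 468.264, 564.062, 353.867, 35.768.
Standard total = 339,100; weights = 0.1094, 0.1466, 0.1436, 0.1454, 0.2333, 0.2218.
Belmark: 0.1094×25.191 + 0.1466×399.054 + 0.1436×596.977 + 0.1454×738.709 + 0.2333×391.258 + 0.2218×27.038 = 351.6381 per 1,000.
Jutmark: 0.1094×24.143 + 0.1466×328.059 + 0.1436×468.264 + 0.1454×564.062 + 0.2333×353.867 + 0.2218×35.768 = 290.4560 per 1,000.

Belmark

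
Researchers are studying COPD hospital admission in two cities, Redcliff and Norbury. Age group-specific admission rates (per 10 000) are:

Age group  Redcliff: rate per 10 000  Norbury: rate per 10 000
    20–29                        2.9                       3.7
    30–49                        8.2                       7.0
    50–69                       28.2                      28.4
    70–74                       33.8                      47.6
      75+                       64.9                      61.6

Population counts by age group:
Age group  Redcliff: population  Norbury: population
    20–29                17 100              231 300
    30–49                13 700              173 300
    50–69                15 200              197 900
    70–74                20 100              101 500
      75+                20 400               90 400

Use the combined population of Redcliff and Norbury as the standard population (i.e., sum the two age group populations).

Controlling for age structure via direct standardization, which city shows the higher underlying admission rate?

Combined standard total = 880 900; weights = 0.2820, 0.2123, 0.2419, 0.1380, 0.1258.
Redcliff: 0.2820×2.9 + 0.2123×8.2 + 0.2419×28.2 + 0.1380×33.8 + 0.1258×64.9 = 22.2093 per 10 000.
Norbury: 0.2820×3.7 + 0.2123×7.0 + 0.2419×28.4 + 0.1380×47.6 + 0.1258×61.6 = 23.7184 per 10 000.
The crude rates (29.99 vs 22.77) would put Redcliff higher, but that reflects its age composition; once standardized to a common age structure, Norbury has the higher underlying rate.

Norbury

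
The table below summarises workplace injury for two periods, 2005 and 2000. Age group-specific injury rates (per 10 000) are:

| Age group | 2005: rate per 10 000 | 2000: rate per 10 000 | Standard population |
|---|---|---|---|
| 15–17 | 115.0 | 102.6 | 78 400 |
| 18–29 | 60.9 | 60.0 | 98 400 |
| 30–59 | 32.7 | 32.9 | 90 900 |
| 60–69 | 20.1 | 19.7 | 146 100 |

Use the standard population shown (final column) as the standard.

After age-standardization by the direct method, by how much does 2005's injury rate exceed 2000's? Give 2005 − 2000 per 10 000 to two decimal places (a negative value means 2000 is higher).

2.66

Standard total = 413 800; weights = 0.1895, 0.2378, 0.2197, 0.3531.
2005: 0.1895×115.0 + 0.2378×60.9 + 0.2197×32.7 + 0.3531×20.1 = 50.5500 per 10 000.
2000: 0.1895×102.6 + 0.2378×60.0 + 0.2197×32.9 + 0.3531×19.7 = 47.8894 per 10 000.
Difference = 50.5500 − 47.8894 = 2.6607.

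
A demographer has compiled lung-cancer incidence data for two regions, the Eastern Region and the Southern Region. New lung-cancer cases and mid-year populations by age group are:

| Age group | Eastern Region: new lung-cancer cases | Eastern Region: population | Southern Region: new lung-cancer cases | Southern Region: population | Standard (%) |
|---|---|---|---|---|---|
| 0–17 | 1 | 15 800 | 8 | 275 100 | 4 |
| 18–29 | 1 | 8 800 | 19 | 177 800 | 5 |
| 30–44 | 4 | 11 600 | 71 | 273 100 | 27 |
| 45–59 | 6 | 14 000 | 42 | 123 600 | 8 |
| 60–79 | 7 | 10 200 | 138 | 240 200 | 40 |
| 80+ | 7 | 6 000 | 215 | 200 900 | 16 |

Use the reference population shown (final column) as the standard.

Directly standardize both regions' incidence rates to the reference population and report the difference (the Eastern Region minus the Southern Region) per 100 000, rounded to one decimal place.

9.2

Age-specific rates per 100 000 for the Eastern Region: 6.33, 11.36, 34.48, 42.86, 68.63, 116.67.
For the Southern Region: 2.91, 10.69, 26.00, 33.98, 57.45, 107.02.
Standard weights: 0.04, 0.05, 0.27, 0.08, 0.40, 0.16.
The Eastern Region: 0.0400×6.33 + 0.0500×11.36 + 0.2700×34.48 + 0.0800×42.86 + 0.4000×68.63 + 0.1600×116.67 = 59.6779 per 100 000.
The Southern Region: 0.0400×2.91 + 0.0500×10.69 + 0.2700×26.00 + 0.0800×33.98 + 0.4000×57.45 + 0.1600×107.02 = 50.4923 per 100 000.
Difference = 59.6779 − 50.4923 = 9.1856.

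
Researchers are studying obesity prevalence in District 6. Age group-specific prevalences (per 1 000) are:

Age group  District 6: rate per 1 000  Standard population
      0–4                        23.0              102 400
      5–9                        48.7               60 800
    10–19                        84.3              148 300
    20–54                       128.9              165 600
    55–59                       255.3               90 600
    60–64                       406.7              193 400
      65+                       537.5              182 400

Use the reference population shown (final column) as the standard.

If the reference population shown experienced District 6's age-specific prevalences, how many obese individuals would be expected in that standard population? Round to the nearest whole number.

238990

Expected obese individuals = Σ (standard pop × age-specific rate ÷ 1 000)
= 102 400×23.0/1 000 + 60 800×48.7/1 000 + 148 300×84.3/1 000 + 165 600×128.9/1 000 + 90 600×255.3/1 000 + 193 400×406.7/1 000 + 182 400×537.5/1 000
= 2355.20 + 2960.96 + 12501.69 + 21345.84 + 23130.18 + 78655.78 + 98040.00 = 238989.65.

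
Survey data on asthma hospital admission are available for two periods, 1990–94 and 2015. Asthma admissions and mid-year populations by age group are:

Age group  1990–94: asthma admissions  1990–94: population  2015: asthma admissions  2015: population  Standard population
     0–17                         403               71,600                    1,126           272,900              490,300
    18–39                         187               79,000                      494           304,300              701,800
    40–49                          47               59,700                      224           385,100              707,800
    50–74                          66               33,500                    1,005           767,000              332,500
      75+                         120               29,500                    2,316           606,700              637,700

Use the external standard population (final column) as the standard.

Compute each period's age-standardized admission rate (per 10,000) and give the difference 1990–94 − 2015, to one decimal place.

6.2

Age-specific rates per 10,000 for 1990–94: 56.28, 23.67, 7.87, 19.70, 40.68.
For 2015: 41.26, 16.23, 5.82, 13.10, 38.17.
Standard total = 2,870,100; weights = 0.1708, 0.2445, 0.2466, 0.1158, 0.2222.
1990–94: 0.1708×56.28 + 0.2445×23.67 + 0.2466×7.87 + 0.1158×19.70 + 0.2222×40.68 = 28.6652 per 10,000.
2015: 0.1708×41.26 + 0.2445×16.23 + 0.2466×5.82 + 0.1158×13.10 + 0.2222×38.17 = 22.4523 per 10,000.
Difference = 28.6652 − 22.4523 = 6.2130.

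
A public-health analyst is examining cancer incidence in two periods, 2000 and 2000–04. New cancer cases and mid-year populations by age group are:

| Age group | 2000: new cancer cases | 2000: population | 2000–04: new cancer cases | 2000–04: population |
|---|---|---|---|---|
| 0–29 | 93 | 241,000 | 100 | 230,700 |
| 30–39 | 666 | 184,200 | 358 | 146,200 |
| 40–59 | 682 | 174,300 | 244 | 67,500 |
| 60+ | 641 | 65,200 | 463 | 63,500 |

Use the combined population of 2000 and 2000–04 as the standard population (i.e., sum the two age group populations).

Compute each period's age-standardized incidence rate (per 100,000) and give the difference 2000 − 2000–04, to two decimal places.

64.99

Age-specific rates per 100,000 for 2000: 38.59, 361.56, 391.28, 983.13.
For 2000–04: 43.35, 244.87, 361.48, 729.13.
Combined standard total = 1,172,600; weights = 0.4023, 0.2818, 0.2062, 0.1098.
2000: 0.4023×38.59 + 0.2818×361.56 + 0.2062×391.28 + 0.1098×983.13 = 305.9894 per 100,000.
2000–04: 0.4023×43.35 + 0.2818×244.87 + 0.2062×361.48 + 0.1098×729.13 = 241.0006 per 100,000.
Difference = 305.9894 − 241.0006 = 64.9888.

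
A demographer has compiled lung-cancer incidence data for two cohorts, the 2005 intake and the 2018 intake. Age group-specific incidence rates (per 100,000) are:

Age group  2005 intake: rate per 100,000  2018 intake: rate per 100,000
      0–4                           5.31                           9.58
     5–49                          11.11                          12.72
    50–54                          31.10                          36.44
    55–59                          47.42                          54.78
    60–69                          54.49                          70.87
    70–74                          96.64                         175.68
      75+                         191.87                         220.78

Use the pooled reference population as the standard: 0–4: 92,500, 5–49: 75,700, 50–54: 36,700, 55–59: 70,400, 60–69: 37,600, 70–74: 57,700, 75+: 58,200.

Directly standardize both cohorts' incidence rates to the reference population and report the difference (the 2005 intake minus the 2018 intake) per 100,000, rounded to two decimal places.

-18.87

Standard total = 428,800; weights = 0.2157, 0.1765, 0.0856, 0.1642, 0.0877, 0.1346, 0.1357.
The 2005 intake: 0.2157×5.31 + 0.1765×11.11 + 0.0856×31.10 + 0.1642×47.42 + 0.0877×54.49 + 0.1346×96.64 + 0.1357×191.87 = 57.3781 per 100,000.
The 2018 intake: 0.2157×9.58 + 0.1765×12.72 + 0.0856×36.44 + 0.1642×54.78 + 0.0877×70.87 + 0.1346×175.68 + 0.1357×220.78 = 76.2448 per 100,000.
Difference = 57.3781 − 76.2448 = -18.8667.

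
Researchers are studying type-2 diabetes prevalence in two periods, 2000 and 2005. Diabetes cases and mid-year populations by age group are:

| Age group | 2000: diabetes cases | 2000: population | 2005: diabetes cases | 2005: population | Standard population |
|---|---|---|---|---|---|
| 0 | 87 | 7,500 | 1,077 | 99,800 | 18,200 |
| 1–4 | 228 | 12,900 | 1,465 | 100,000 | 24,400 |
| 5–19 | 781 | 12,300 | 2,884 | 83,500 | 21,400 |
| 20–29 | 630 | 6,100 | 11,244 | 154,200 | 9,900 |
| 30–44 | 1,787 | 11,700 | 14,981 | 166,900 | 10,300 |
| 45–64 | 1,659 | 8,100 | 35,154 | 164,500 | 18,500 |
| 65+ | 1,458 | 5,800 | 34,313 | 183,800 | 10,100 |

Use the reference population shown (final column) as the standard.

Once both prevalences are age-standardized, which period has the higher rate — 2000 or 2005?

Age-specific rates per 1,000 for 2000: 11.600, 17.674, 63.496, 103.279, 152.735, 204.815, 251.379.
For 2005: 10.792, 14.650, 34.539, 72.918, 89.760, 213.702, 186.687.
Standard total = 112,800; weights = 0.1613, 0.2163, 0.1897, 0.0878, 0.0913, 0.1640, 0.0895.
2000: 0.1613×11.600 + 0.2163×17.674 + 0.1897×63.496 + 0.0878×103.279 + 0.0913×152.735 + 0.1640×204.815 + 0.0895×251.379 = 96.8513 per 1,000.
2005: 0.1613×10.792 + 0.2163×14.650 + 0.1897×34.539 + 0.0878×72.918 + 0.0913×89.760 + 0.1640×213.702 + 0.0895×186.687 = 77.8231 per 1,000.
The crude rates (102.95 vs 106.14) would put 2005 higher, but that reflects its age composition; once standardized to a common age structure, 2000 has the higher underlying rate.

2000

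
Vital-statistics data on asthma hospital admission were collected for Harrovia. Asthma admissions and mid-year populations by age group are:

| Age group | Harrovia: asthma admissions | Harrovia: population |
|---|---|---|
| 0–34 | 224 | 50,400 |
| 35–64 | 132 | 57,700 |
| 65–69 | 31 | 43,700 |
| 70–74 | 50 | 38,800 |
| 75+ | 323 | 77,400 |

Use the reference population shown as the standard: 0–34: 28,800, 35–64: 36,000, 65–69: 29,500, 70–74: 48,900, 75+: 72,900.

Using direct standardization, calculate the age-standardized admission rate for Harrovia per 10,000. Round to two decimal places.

Age-specific rates per 10,000 for Harrovia: 44.44, 22.88, 7.09, 12.89, 41.73.
Standard total = 216,100; weights = 0.1333, 0.1666, 0.1365, 0.2263, 0.3373.
Standardized rate: 0.1333×44.44 + 0.1666×22.88 + 0.1365×7.09 + 0.2263×12.89 + 0.3373×41.73 = 27.6964 per 10,000.

27.70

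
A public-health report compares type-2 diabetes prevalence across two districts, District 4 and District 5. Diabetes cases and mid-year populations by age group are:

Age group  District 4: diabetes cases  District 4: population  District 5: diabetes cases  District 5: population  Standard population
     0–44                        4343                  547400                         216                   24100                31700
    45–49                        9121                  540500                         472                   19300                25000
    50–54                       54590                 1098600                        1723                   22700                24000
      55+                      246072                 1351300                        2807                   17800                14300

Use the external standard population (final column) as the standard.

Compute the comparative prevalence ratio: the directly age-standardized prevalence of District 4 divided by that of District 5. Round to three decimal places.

0.899

Age-specific rates per 1000 for District 4: 7.934, 16.875, 49.691, 182.100.
For District 5: 8.963, 24.456, 75.903, 157.697.
Standard total = 95000; weights = 0.3337, 0.2632, 0.2526, 0.1505.
District 4: 0.3337×7.934 + 0.2632×16.875 + 0.2526×49.691 + 0.1505×182.100 = 47.0525 per 1000.
District 5: 0.3337×8.963 + 0.2632×24.456 + 0.2526×75.903 + 0.1505×157.697 = 52.3395 per 1000.
Ratio = 47.0525 ÷ 52.3395 = 0.89899.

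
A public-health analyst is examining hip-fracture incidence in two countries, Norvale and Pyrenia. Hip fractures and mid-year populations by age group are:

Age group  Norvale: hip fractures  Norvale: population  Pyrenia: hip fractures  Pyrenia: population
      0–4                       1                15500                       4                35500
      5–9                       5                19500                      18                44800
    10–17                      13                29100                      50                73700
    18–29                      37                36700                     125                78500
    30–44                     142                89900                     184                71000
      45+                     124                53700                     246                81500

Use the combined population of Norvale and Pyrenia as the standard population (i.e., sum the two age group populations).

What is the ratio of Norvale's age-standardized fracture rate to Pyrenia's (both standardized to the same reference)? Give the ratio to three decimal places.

Age-specific rates per 100000 for Norvale: 6.45, 25.64, 44.67, 100.82, 157.95, 230.91.
For Pyrenia: 11.27, 40.18, 67.84, 159.24, 259.15, 301.84.
Combined standard total = 629400; weights = 0.0810, 0.1022, 0.1633, 0.1830, 0.2556, 0.2148.
Norvale: 0.0810×6.45 + 0.1022×25.64 + 0.1633×44.67 + 0.1830×100.82 + 0.2556×157.95 + 0.2148×230.91 = 118.8726 per 100000.
Pyrenia: 0.0810×11.27 + 0.1022×40.18 + 0.1633×67.84 + 0.1830×159.24 + 0.2556×259.15 + 0.2148×301.84 = 176.3317 per 100000.
Ratio = 118.8726 ÷ 176.3317 = 0.67414.

0.674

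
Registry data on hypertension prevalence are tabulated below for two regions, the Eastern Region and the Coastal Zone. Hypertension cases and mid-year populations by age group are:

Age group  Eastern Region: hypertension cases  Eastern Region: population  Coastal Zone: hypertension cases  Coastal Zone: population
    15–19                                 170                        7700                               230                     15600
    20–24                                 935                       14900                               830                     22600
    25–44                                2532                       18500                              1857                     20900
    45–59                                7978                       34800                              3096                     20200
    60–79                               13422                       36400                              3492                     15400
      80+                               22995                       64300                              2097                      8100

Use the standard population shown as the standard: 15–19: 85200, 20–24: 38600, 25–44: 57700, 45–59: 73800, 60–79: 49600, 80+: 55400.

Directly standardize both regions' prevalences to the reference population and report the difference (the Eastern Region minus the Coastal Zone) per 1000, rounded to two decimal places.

62.50

Age-specific rates per 1000 for the Eastern Region: 22.078, 62.752, 136.865, 229.253, 368.736, 357.621.
For the Coastal Zone: 14.744, 36.726, 88.852, 153.267, 226.753, 258.889.
Standard total = 360300; weights = 0.2365, 0.1071, 0.1601, 0.2048, 0.1377, 0.1538.
The Eastern Region: 0.2365×22.078 + 0.1071×62.752 + 0.1601×136.865 + 0.2048×229.253 + 0.1377×368.736 + 0.1538×357.621 = 186.5687 per 1000.
The Coastal Zone: 0.2365×14.744 + 0.1071×36.726 + 0.1601×88.852 + 0.2048×153.267 + 0.1377×226.753 + 0.1538×258.889 = 124.0662 per 1000.
Difference = 186.5687 − 124.0662 = 62.5026.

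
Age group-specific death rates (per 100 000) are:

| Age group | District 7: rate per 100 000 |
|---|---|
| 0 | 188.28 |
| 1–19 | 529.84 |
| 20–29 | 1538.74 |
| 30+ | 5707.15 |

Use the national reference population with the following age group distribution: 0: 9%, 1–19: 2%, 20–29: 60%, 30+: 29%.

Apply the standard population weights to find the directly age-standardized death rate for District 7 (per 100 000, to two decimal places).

2605.86

Standard weights: 0.09, 0.02, 0.60, 0.29.
Standardized rate: 0.0900×188.28 + 0.0200×529.84 + 0.6000×1538.74 + 0.2900×5707.15 = 2605.8595 per 100 000.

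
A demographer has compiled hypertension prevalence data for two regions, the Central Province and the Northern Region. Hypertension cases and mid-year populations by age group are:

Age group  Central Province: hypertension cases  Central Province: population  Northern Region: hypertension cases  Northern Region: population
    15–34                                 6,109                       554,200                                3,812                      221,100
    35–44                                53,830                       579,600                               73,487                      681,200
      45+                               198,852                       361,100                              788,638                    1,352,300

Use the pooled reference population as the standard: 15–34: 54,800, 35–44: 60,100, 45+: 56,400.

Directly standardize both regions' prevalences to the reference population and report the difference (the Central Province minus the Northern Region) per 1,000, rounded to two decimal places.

Age-specific rates per 1,000 for the Central Province: 11.023, 92.874, 550.684.
For the Northern Region: 17.241, 107.879, 583.183.
Standard total = 171,300; weights = 0.3199, 0.3508, 0.3292.
The Central Province: 0.3199×11.023 + 0.3508×92.874 + 0.3292×550.684 = 217.4220 per 1,000.
The Northern Region: 0.3199×17.241 + 0.3508×107.879 + 0.3292×583.183 = 235.3755 per 1,000.
Difference = 217.4220 − 235.3755 = -17.9535.

-17.95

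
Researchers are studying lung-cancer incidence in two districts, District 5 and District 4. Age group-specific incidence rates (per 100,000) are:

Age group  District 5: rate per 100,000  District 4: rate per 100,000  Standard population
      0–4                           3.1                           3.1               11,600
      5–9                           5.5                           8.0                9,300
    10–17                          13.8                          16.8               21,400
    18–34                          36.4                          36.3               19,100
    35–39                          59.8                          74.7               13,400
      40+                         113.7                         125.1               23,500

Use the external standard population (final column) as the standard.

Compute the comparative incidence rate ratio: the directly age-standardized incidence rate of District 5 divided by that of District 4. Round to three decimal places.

Standard total = 98,300; weights = 0.1180, 0.0946, 0.2177, 0.1943, 0.1363, 0.2391.
District 5: 0.1180×3.1 + 0.0946×5.5 + 0.2177×13.8 + 0.1943×36.4 + 0.1363×59.8 + 0.2391×113.7 = 46.2964 per 100,000.
District 4: 0.1180×3.1 + 0.0946×8.0 + 0.2177×16.8 + 0.1943×36.3 + 0.1363×74.7 + 0.2391×125.1 = 51.9231 per 100,000.
Ratio = 46.2964 ÷ 51.9231 = 0.89163.

0.892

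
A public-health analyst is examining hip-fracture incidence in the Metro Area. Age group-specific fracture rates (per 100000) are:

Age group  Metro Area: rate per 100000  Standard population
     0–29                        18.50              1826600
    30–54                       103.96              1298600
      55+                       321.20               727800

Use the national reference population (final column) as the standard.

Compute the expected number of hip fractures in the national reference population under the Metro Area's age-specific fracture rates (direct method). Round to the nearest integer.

Expected hip fractures = Σ (standard pop × age-specific rate ÷ 100000)
= 1826600×18.50/100000 + 1298600×103.96/100000 + 727800×321.20/100000
= 337.92 + 1350.02 + 2337.69 = 4025.64.

4026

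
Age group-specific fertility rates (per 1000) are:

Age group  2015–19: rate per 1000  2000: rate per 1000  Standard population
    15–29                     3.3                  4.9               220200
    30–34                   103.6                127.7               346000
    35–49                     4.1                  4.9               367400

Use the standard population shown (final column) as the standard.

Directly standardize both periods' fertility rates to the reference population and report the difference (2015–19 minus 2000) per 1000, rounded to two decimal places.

Standard total = 933600; weights = 0.2359, 0.3706, 0.3935.
2015–19: 0.2359×3.3 + 0.3706×103.6 + 0.3935×4.1 = 40.7868 per 1000.
2000: 0.2359×4.9 + 0.3706×127.7 + 0.3935×4.9 = 50.4107 per 1000.
Difference = 40.7868 − 50.4107 = -9.6239.

-9.62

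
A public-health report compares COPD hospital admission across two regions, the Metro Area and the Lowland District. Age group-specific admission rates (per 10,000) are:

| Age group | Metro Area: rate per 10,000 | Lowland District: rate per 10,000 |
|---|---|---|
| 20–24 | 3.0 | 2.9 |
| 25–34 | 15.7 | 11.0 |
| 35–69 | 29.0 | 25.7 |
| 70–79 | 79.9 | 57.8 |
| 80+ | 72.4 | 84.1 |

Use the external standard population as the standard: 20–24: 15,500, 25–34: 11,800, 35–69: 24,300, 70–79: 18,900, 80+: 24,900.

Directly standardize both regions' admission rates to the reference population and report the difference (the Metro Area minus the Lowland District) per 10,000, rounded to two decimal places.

Standard total = 95,400; weights = 0.1625, 0.1237, 0.2547, 0.1981, 0.2610.
The Metro Area: 0.1625×3.0 + 0.1237×15.7 + 0.2547×29.0 + 0.1981×79.9 + 0.2610×72.4 = 44.5422 per 10,000.
The Lowland District: 0.1625×2.9 + 0.1237×11.0 + 0.2547×25.7 + 0.1981×57.8 + 0.2610×84.1 = 41.7796 per 10,000.
Difference = 44.5422 − 41.7796 = 2.7627.

2.76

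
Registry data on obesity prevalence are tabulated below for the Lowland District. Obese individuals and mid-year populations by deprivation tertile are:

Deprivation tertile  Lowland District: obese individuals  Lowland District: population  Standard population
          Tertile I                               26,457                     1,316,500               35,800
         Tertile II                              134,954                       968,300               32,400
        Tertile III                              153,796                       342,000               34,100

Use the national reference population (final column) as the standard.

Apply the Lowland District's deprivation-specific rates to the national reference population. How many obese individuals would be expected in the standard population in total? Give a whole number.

20570

Deprivation-specific rates per 1,000 for the Lowland District: 20.096, 139.372, 449.696.
Expected obese individuals = Σ (standard pop × deprivation-specific rate ÷ 1,000)
= 35,800×20.096/1,000 + 32,400×139.372/1,000 + 34,100×449.696/1,000
= 719.45 + 4515.66 + 15334.63 = 20569.74.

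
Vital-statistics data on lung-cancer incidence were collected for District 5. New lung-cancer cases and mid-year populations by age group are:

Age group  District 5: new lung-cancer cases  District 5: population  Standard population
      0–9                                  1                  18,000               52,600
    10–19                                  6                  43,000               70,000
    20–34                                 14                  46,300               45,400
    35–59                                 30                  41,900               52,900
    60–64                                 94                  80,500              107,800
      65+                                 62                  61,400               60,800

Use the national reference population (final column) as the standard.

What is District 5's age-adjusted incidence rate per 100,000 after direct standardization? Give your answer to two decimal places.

64.59

Age-specific rates per 100,000 for District 5: 5.56, 13.95, 30.24, 71.60, 116.77, 100.98.
Standard total = 389,500; weights = 0.1350, 0.1797, 0.1166, 0.1358, 0.2768, 0.1561.
Standardized rate: 0.1350×5.56 + 0.1797×13.95 + 0.1166×30.24 + 0.1358×71.60 + 0.2768×116.77 + 0.1561×100.98 = 64.5869 per 100,000.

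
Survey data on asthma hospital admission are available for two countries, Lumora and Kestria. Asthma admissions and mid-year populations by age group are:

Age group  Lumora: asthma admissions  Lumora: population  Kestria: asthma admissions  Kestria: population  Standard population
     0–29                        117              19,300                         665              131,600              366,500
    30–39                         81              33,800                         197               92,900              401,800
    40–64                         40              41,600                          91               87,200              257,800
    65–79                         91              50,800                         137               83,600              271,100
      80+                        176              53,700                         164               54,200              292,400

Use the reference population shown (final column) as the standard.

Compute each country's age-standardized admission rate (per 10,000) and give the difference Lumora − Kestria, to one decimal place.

Age-specific rates per 10,000 for Lumora: 60.62, 23.96, 9.62, 17.91, 32.77.
For Kestria: 50.53, 21.21, 10.44, 16.39, 30.26.
Standard total = 1,589,600; weights = 0.2306, 0.2528, 0.1622, 0.1705, 0.1839.
Lumora: 0.2306×60.62 + 0.2528×23.96 + 0.1622×9.62 + 0.1705×17.91 + 0.1839×32.77 = 30.6777 per 10,000.
Kestria: 0.2306×50.53 + 0.2528×21.21 + 0.1622×10.44 + 0.1705×16.39 + 0.1839×30.26 = 27.0640 per 10,000.
Difference = 30.6777 − 27.0640 = 3.6137.

3.6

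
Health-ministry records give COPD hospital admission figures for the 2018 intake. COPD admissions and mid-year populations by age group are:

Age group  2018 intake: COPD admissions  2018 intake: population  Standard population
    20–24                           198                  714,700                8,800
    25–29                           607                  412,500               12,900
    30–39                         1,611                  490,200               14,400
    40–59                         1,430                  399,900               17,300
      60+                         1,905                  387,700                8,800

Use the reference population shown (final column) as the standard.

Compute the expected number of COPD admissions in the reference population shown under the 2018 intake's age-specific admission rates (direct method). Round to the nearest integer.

Age-specific rates per 10,000 for the 2018 intake: 2.77, 14.72, 32.86, 35.76, 49.14.
Expected COPD admissions = Σ (standard pop × age-specific rate ÷ 10,000)
= 8,800×2.77/10,000 + 12,900×14.72/10,000 + 14,400×32.86/10,000 + 17,300×35.76/10,000 + 8,800×49.14/10,000
= 2.44 + 18.98 + 47.32 + 61.86 + 43.24 = 173.85.

174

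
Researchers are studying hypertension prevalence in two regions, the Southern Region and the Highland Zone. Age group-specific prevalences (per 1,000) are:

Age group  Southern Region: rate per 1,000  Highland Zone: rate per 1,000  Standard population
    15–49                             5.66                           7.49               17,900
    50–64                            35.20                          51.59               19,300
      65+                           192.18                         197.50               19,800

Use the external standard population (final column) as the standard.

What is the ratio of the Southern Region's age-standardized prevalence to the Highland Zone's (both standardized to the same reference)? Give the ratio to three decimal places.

0.910

Standard total = 57,000; weights = 0.3140, 0.3386, 0.3474.
The Southern Region: 0.3140×5.66 + 0.3386×35.20 + 0.3474×192.18 = 80.4533 per 1,000.
The Highland Zone: 0.3140×7.49 + 0.3386×51.59 + 0.3474×197.50 = 88.4256 per 1,000.
Ratio = 80.4533 ÷ 88.4256 = 0.90984.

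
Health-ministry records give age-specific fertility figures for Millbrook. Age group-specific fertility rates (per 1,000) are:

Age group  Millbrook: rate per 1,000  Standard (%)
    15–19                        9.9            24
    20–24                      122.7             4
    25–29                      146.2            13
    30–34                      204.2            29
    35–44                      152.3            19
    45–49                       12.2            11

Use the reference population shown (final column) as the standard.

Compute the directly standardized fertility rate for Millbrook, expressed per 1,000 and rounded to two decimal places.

Standard weights: 0.24, 0.04, 0.13, 0.29, 0.19, 0.11.
Standardized rate: 0.2400×9.9 + 0.0400×122.7 + 0.1300×146.2 + 0.2900×204.2 + 0.1900×152.3 + 0.1100×12.2 = 115.7870 per 1,000.

115.79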